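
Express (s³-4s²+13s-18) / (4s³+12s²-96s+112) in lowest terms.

Euclidean algorithm in ℚ[s]:
  s³-4s²+13s-18 = (1/4)(4s³+12s²-96s+112) + (-7s²+37s-46)
  4s³+12s²-96s+112 = (-(4/7)s-232/49)(-7s²+37s-46) + ((2592/49)s-5184/49)
  -7s²+37s-46 = (-(343/2592)s+1127/2592)((2592/49)s-5184/49) + (0)
Last nonzero remainder: (2592/49)s-5184/49. Dividing through by 2592/49 gives the monic gcd s-2.
Cancel s-2 from numerator and denominator to get the reduced form.

(s²-2s+9)/(4s²+20s-56)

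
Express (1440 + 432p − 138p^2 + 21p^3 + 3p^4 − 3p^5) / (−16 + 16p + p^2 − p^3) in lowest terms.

(90 + 27p − 3p^2 + 3p^3)/(−1 + p)

By polynomial division,
  −3p^5 + 3p^4 + 21p^3 − 138p^2 + 432p + 1440 = (3p^2 + 27)(−p^3 + p^2 + 16p − 16) + (−117p^2 + 1872)
  −p^3 + p^2 + 16p − 16 = ((1/117)p − 1/117)(−117p^2 + 1872) + (0)
Last nonzero remainder: −117p^2 + 1872. Dividing through by −117 gives the monic gcd p^2 − 16.
Cancel p^2 − 16 from numerator and denominator to get the reduced form.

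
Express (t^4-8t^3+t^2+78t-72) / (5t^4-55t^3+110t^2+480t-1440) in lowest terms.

(t-1)/(5t-20)

By polynomial division,
  t^4-8t^3+t^2+78t-72 = (1/5)(5t^4-55t^3+110t^2+480t-1440) + (3t^3-21t^2-18t+216)
  5t^4-55t^3+110t^2+480t-1440 = ((5/3)t-20/3)(3t^3-21t^2-18t+216) + (0)
Last nonzero remainder: 3t^3-21t^2-18t+216. Dividing through by 3 gives the monic gcd t^3-7t^2-6t+72.
Cancel t^3-7t^2-6t+72 from numerator and denominator to get the reduced form.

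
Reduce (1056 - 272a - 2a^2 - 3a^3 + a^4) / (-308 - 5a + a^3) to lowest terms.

Repeated division with remainder:
  a^4 - 3a^3 - 2a^2 - 272a + 1056 = (a - 3)(a^3 - 5a - 308) + (3a^2 + 21a + 132)
  a^3 - 5a - 308 = ((1/3)a - 7/3)(3a^2 + 21a + 132) + (0)
Last nonzero remainder: 3a^2 + 21a + 132. Dividing through by 3 gives the monic gcd a^2 + 7a + 44.
Cancel a^2 + 7a + 44 from numerator and denominator to get the reduced form.

(24 - 10a + a^2)/(-7 + a)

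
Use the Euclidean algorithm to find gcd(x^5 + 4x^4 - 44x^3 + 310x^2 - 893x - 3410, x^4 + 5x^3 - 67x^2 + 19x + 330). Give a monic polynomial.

Euclidean algorithm in ℚ[x]:
  x^5 + 4x^4 - 44x^3 + 310x^2 - 893x - 3410 = (x - 1)(x^4 + 5x^3 - 67x^2 + 19x + 330) + (28x^3 + 224x^2 - 1204x - 3080)
  x^4 + 5x^3 - 67x^2 + 19x + 330 = ((1/28)x - 3/28)(28x^3 + 224x^2 - 1204x - 3080) + (0)
Last nonzero remainder: 28x^3 + 224x^2 - 1204x - 3080. Dividing through by 28 gives the monic gcd x^3 + 8x^2 - 43x - 110.

x^3 + 8x^2 - 43x - 110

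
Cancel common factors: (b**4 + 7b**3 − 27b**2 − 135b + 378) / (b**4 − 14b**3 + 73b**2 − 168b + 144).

Apply the Euclidean algorithm:
  b**4 + 7b**3 − 27b**2 − 135b + 378 = (b**4 − 14b**3 + 73b**2 − 168b + 144) + (21b**3 − 100b**2 + 33b + 234)
  b**4 − 14b**3 + 73b**2 − 168b + 144 = ((1/21)b − 194/441)(21b**3 − 100b**2 + 33b + 234) + ((12100/441)b**2 − (24200/147)b + 12100/49)
  21b**3 − 100b**2 + 33b + 234 = ((9261/12100)b + 5733/6050)((12100/441)b**2 − (24200/147)b + 12100/49) + (0)
Last nonzero remainder: (12100/441)b**2 − (24200/147)b + 12100/49. Dividing through by 12100/441 gives the monic gcd b**2 − 6b + 9.
Cancel b**2 − 6b + 9 from numerator and denominator to get the reduced form.

(b**2 + 13b + 42)/(b**2 − 8b + 16)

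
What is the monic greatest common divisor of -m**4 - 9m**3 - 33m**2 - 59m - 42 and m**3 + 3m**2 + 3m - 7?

m**2 + 4m + 7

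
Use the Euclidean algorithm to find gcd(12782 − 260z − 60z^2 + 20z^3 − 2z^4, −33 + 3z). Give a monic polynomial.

−11 + z

Repeated division with remainder:
  −2z^4 + 20z^3 − 60z^2 − 260z + 12782 = (−(2/3)z^3 − (2/3)z^2 − (82/3)z − 1162/3)(3z − 33) + (0)
Last nonzero remainder: 3z − 33. Dividing through by 3 gives the monic gcd z − 11.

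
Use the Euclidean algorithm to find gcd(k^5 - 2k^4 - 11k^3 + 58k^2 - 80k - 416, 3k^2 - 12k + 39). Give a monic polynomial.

k^2 - 4k + 13

Euclidean algorithm in ℚ[k]:
  k^5 - 2k^4 - 11k^3 + 58k^2 - 80k - 416 = ((1/3)k^3 + (2/3)k^2 - (16/3)k - 32/3)(3k^2 - 12k + 39) + (0)
Last nonzero remainder: 3k^2 - 12k + 39. Dividing through by 3 gives the monic gcd k^2 - 4k + 13.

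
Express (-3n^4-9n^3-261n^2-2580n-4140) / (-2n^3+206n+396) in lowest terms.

Repeated division with remainder:
  -3n^4-9n^3-261n^2-2580n-4140 = ((3/2)n+9/2)(-2n^3+206n+396) + (-570n^2-4101n-5922)
  -2n^3+206n+396 = ((1/285)n-1367/54150)(-570n^2-4101n-5922) + ((2224671/18050)n+2224671/9025)
  -570n^2-4101n-5922 = (-(3429500/741557)n-17815350/741557)((2224671/18050)n+2224671/9025) + (0)
Last nonzero remainder: (2224671/18050)n+2224671/9025. Dividing through by 2224671/18050 gives the monic gcd n+2.
Cancel n+2 from numerator and denominator to get the reduced form.

(3n^3+3n^2+255n+2070)/(2n^2-4n-198)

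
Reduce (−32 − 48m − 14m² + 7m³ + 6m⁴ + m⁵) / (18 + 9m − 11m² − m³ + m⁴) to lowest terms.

(16 + 16m + 7m² + m³)/(−9 + m²)

Apply the Euclidean algorithm:
  m⁵ + 6m⁴ + 7m³ − 14m² − 48m − 32 = (m + 7)(m⁴ − m³ − 11m² + 9m + 18) + (25m³ + 54m² − 129m − 158)
  m⁴ − m³ − 11m² + 9m + 18 = ((1/25)m − 79/625)(25m³ + 54m² − 129m − 158) + ((616/625)m² − (616/625)m − 1232/625)
  25m³ + 54m² − 129m − 158 = ((15625/616)m + 49375/616)((616/625)m² − (616/625)m − 1232/625) + (0)
Last nonzero remainder: (616/625)m² − (616/625)m − 1232/625. Dividing through by 616/625 gives the monic gcd m² − m − 2.
Cancel m² − m − 2 from numerator and denominator to get the reduced form.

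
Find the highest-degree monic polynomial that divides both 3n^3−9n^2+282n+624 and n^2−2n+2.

Euclidean algorithm in ℚ[n]:
  3n^3−9n^2+282n+624 = (3n−3)(n^2−2n+2) + (270n+630)
  n^2−2n+2 = ((1/270)n−13/810)(270n+630) + (109/9)
  270n+630 = ((2430/109)n+5670/109)(109/9) + (0)
The last nonzero remainder is the constant 109/9, so the polynomials are coprime and gcd = 1.

1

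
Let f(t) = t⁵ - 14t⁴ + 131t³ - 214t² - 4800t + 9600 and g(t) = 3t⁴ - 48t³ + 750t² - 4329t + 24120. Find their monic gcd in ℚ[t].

t² - 9t + 120

Repeated division with remainder:
  t⁵ - 14t⁴ + 131t³ - 214t² - 4800t + 9600 = ((1/3)t + 2/3)(3t⁴ - 48t³ + 750t² - 4329t + 24120) + (-87t³ + 729t² - 9954t - 6480)
  3t⁴ - 48t³ + 750t² - 4329t + 24120 = (-(1/29)t + 221/841)(-87t³ + 729t² - 9954t - 6480) + ((180975/841)t² - (1628775/841)t + 21717000/841)
  -87t³ + 729t² - 9954t - 6480 = (-(24389/60325)t - 15138/60325)((180975/841)t² - (1628775/841)t + 21717000/841) + (0)
Last nonzero remainder: (180975/841)t² - (1628775/841)t + 21717000/841. Dividing through by 180975/841 gives the monic gcd t² - 9t + 120.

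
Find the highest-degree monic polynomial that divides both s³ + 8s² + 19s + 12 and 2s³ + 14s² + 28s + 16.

Repeated division with remainder:
  s³ + 8s² + 19s + 12 = (1/2)(2s³ + 14s² + 28s + 16) + (s² + 5s + 4)
  2s³ + 14s² + 28s + 16 = (2s + 4)(s² + 5s + 4) + (0)
The last nonzero remainder s² + 5s + 4 is already monic.

s² + 5s + 4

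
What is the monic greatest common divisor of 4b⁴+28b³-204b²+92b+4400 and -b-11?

Repeated division with remainder:
  4b⁴+28b³-204b²+92b+4400 = (-4b³+16b²+28b-400)(-b-11) + (0)
Last nonzero remainder: -b-11. Dividing through by -1 gives the monic gcd b+11.

b+11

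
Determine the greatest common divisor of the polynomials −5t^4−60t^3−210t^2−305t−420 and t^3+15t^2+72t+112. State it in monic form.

Euclidean algorithm in ℚ[t]:
  −5t^4−60t^3−210t^2−305t−420 = (−5t+15)(t^3+15t^2+72t+112) + (−75t^2−825t−2100)
  t^3+15t^2+72t+112 = (−(1/75)t−4/75)(−75t^2−825t−2100) + (0)
Last nonzero remainder: −75t^2−825t−2100. Dividing through by −75 gives the monic gcd t^2+11t+28.

t^2+11t+28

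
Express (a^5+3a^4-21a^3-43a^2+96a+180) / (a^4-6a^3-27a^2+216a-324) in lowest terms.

(a^3+9a^2+24a+20)/(a^2-36)

By polynomial division,
  a^5+3a^4-21a^3-43a^2+96a+180 = (a+9)(a^4-6a^3-27a^2+216a-324) + (60a^3-16a^2-1524a+3096)
  a^4-6a^3-27a^2+216a-324 = ((1/60)a-43/450)(60a^3-16a^2-1524a+3096) + (-(704/225)a^2+(1408/75)a-704/25)
  60a^3-16a^2-1524a+3096 = (-(3375/176)a-9675/88)(-(704/225)a^2+(1408/75)a-704/25) + (0)
Last nonzero remainder: -(704/225)a^2+(1408/75)a-704/25. Dividing through by -704/225 gives the monic gcd a^2-6a+9.
Cancel a^2-6a+9 from numerator and denominator to get the reduced form.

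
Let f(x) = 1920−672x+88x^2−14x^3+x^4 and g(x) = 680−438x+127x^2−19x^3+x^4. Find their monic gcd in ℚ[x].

40−14x+x^2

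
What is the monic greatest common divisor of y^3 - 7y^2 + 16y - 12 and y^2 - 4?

Euclidean algorithm in ℚ[y]:
  y^3 - 7y^2 + 16y - 12 = (y - 7)(y^2 - 4) + (20y - 40)
  y^2 - 4 = ((1/20)y + 1/10)(20y - 40) + (0)
Last nonzero remainder: 20y - 40. Dividing through by 20 gives the monic gcd y - 2.

y - 2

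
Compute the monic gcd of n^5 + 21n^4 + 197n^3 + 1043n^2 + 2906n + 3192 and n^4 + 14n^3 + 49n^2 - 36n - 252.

n^2 + 10n + 21

By polynomial division,
  n^5 + 21n^4 + 197n^3 + 1043n^2 + 2906n + 3192 = (n + 7)(n^4 + 14n^3 + 49n^2 - 36n - 252) + (50n^3 + 736n^2 + 3410n + 4956)
  n^4 + 14n^3 + 49n^2 - 36n - 252 = ((1/50)n - 9/625)(50n^3 + 736n^2 + 3410n + 4956) + (-(5376/625)n^2 - (10752/125)n - 112896/625)
  50n^3 + 736n^2 + 3410n + 4956 = (-(15625/2688)n - 36875/1344)(-(5376/625)n^2 - (10752/125)n - 112896/625) + (0)
Last nonzero remainder: -(5376/625)n^2 - (10752/125)n - 112896/625. Dividing through by -5376/625 gives the monic gcd n^2 + 10n + 21.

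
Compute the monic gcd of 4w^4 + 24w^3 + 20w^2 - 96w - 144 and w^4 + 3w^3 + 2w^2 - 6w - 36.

w^2 + w - 6

Apply the Euclidean algorithm:
  4w^4 + 24w^3 + 20w^2 - 96w - 144 = (4)(w^4 + 3w^3 + 2w^2 - 6w - 36) + (12w^3 + 12w^2 - 72w)
  w^4 + 3w^3 + 2w^2 - 6w - 36 = ((1/12)w + 1/6)(12w^3 + 12w^2 - 72w) + (6w^2 + 6w - 36)
  12w^3 + 12w^2 - 72w = (2w)(6w^2 + 6w - 36) + (0)
Last nonzero remainder: 6w^2 + 6w - 36. Dividing through by 6 gives the monic gcd w^2 + w - 6.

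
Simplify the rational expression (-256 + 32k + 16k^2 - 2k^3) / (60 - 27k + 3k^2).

(64 + 8k - 2k^2)/(-15 + 3k)

Repeated division with remainder:
  -2k^3 + 16k^2 + 32k - 256 = (-(2/3)k - 2/3)(3k^2 - 27k + 60) + (54k - 216)
  3k^2 - 27k + 60 = ((1/18)k - 5/18)(54k - 216) + (0)
Last nonzero remainder: 54k - 216. Dividing through by 54 gives the monic gcd k - 4.
Cancel k - 4 from numerator and denominator to get the reduced form.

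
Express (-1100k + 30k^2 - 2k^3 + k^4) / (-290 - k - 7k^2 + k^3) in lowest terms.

(110k + 8k^2 + k^3)/(29 + 3k + k^2)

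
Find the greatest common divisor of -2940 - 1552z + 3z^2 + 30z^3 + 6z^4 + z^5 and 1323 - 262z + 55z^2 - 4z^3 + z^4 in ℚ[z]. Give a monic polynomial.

49 + 3z + z^2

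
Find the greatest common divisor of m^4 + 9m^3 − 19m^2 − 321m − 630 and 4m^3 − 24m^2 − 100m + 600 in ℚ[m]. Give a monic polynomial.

Euclidean algorithm in ℚ[m]:
  m^4 + 9m^3 − 19m^2 − 321m − 630 = ((1/4)m + 15/4)(4m^3 − 24m^2 − 100m + 600) + (96m^2 − 96m − 2880)
  4m^3 − 24m^2 − 100m + 600 = ((1/24)m − 5/24)(96m^2 − 96m − 2880) + (0)
Last nonzero remainder: 96m^2 − 96m − 2880. Dividing through by 96 gives the monic gcd m^2 − m − 30.

m^2 − m − 30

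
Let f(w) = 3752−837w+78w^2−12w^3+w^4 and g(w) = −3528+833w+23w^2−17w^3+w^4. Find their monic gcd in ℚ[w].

56−15w+w^2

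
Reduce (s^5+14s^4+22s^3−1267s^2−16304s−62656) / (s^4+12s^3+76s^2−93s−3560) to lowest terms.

(s^2−3s−88)/(s−5)

By polynomial division,
  s^5+14s^4+22s^3−1267s^2−16304s−62656 = (s+2)(s^4+12s^3+76s^2−93s−3560) + (−78s^3−1326s^2−12558s−55536)
  s^4+12s^3+76s^2−93s−3560 = (−(1/78)s+5/78)(−78s^3−1326s^2−12558s−55536) + (0)
Last nonzero remainder: −78s^3−1326s^2−12558s−55536. Dividing through by −78 gives the monic gcd s^3+17s^2+161s+712.
Cancel s^3+17s^2+161s+712 from numerator and denominator to get the reduced form.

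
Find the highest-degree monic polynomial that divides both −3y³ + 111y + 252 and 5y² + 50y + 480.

1

Repeated division with remainder:
  −3y³ + 111y + 252 = (−(3/5)y + 6)(5y² + 50y + 480) + (99y − 2628)
  5y² + 50y + 480 = ((5/99)y + 670/363)(99y − 2628) + (645000/121)
  99y − 2628 = ((3993/215000)y − 26499/53750)(645000/121) + (0)
The last nonzero remainder is the constant 645000/121, so the polynomials are coprime and gcd = 1.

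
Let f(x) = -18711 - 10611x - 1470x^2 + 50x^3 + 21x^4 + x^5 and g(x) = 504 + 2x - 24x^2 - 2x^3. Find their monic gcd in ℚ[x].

63 + 16x + x^2

By polynomial division,
  x^5 + 21x^4 + 50x^3 - 1470x^2 - 10611x - 18711 = (-(1/2)x^2 - (9/2)x + 57/2)(-2x^3 - 24x^2 + 2x + 504) + (-525x^2 - 8400x - 33075)
  -2x^3 - 24x^2 + 2x + 504 = ((2/525)x - 8/525)(-525x^2 - 8400x - 33075) + (0)
Last nonzero remainder: -525x^2 - 8400x - 33075. Dividing through by -525 gives the monic gcd x^2 + 16x + 63.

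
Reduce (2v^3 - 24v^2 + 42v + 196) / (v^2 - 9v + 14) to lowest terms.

(2v^2 - 10v - 28)/(v - 2)

By polynomial division,
  2v^3 - 24v^2 + 42v + 196 = (2v - 6)(v^2 - 9v + 14) + (-40v + 280)
  v^2 - 9v + 14 = (-(1/40)v + 1/20)(-40v + 280) + (0)
Last nonzero remainder: -40v + 280. Dividing through by -40 gives the monic gcd v - 7.
Cancel v - 7 from numerator and denominator to get the reduced form.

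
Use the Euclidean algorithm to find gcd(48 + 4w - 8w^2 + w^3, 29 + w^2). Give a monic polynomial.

Euclidean algorithm in ℚ[w]:
  w^3 - 8w^2 + 4w + 48 = (w - 8)(w^2 + 29) + (-25w + 280)
  w^2 + 29 = (-(1/25)w - 56/125)(-25w + 280) + (3861/25)
  -25w + 280 = (-(625/3861)w + 7000/3861)(3861/25) + (0)
The last nonzero remainder is the constant 3861/25, so the polynomials are coprime and gcd = 1.

1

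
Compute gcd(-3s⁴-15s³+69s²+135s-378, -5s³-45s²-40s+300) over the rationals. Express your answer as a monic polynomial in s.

s-2

Repeated division with remainder:
  -3s⁴-15s³+69s²+135s-378 = ((3/5)s-12/5)(-5s³-45s²-40s+300) + (-15s²-141s+342)
  -5s³-45s²-40s+300 = ((1/3)s-2/15)(-15s²-141s+342) + (-(864/5)s+1728/5)
  -15s²-141s+342 = ((25/288)s+95/96)(-(864/5)s+1728/5) + (0)
Last nonzero remainder: -(864/5)s+1728/5. Dividing through by -864/5 gives the monic gcd s-2.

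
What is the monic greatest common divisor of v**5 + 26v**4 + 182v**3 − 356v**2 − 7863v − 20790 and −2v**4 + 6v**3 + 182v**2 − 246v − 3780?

Euclidean algorithm in ℚ[v]:
  v**5 + 26v**4 + 182v**3 − 356v**2 − 7863v − 20790 = (−(1/2)v − 29/2)(−2v**4 + 6v**3 + 182v**2 − 246v − 3780) + (360v**3 + 2160v**2 − 13320v − 75600)
  −2v**4 + 6v**3 + 182v**2 − 246v − 3780 = (−(1/180)v + 1/20)(360v**3 + 2160v**2 − 13320v − 75600) + (0)
Last nonzero remainder: 360v**3 + 2160v**2 − 13320v − 75600. Dividing through by 360 gives the monic gcd v**3 + 6v**2 − 37v − 210.

v**3 + 6v**2 − 37v − 210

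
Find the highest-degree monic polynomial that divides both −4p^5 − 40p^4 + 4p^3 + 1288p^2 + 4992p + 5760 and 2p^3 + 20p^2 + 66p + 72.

Repeated division with remainder:
  −4p^5 − 40p^4 + 4p^3 + 1288p^2 + 4992p + 5760 = (−2p^2 + 68)(2p^3 + 20p^2 + 66p + 72) + (72p^2 + 504p + 864)
  2p^3 + 20p^2 + 66p + 72 = ((1/36)p + 1/12)(72p^2 + 504p + 864) + (0)
Last nonzero remainder: 72p^2 + 504p + 864. Dividing through by 72 gives the monic gcd p^2 + 7p + 12.

p^2 + 7p + 12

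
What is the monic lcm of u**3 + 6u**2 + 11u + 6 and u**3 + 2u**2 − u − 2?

u**4 + 5u**3 + 5u**2 − 5u − 6

By polynomial division,
  u**3 + 6u**2 + 11u + 6 = (u**3 + 2u**2 − u − 2) + (4u**2 + 12u + 8)
  u**3 + 2u**2 − u − 2 = ((1/4)u − 1/4)(4u**2 + 12u + 8) + (0)
Last nonzero remainder: 4u**2 + 12u + 8. Dividing through by 4 gives the monic gcd u**2 + 3u + 2.
Then lcm(f, g) = f·g / gcd(f, g); expanding and making the result monic gives the answer.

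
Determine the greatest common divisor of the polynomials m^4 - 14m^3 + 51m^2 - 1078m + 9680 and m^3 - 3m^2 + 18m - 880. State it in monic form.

m^3 - 3m^2 + 18m - 880

Repeated division with remainder:
  m^4 - 14m^3 + 51m^2 - 1078m + 9680 = (m - 11)(m^3 - 3m^2 + 18m - 880) + (0)
The last nonzero remainder m^3 - 3m^2 + 18m - 880 is already monic.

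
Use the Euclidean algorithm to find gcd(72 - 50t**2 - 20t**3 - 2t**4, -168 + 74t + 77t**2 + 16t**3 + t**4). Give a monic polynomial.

Euclidean algorithm in ℚ[t]:
  -2t**4 - 20t**3 - 50t**2 + 72 = (-2)(t**4 + 16t**3 + 77t**2 + 74t - 168) + (12t**3 + 104t**2 + 148t - 264)
  t**4 + 16t**3 + 77t**2 + 74t - 168 = ((1/12)t + 11/18)(12t**3 + 104t**2 + 148t - 264) + ((10/9)t**2 + (50/9)t - 20/3)
  12t**3 + 104t**2 + 148t - 264 = ((54/5)t + 198/5)((10/9)t**2 + (50/9)t - 20/3) + (0)
Last nonzero remainder: (10/9)t**2 + (50/9)t - 20/3. Dividing through by 10/9 gives the monic gcd t**2 + 5t - 6.

-6 + 5t + t**2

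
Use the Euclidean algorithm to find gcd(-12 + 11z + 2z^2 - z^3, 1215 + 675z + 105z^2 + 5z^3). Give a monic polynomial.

3 + z

Apply the Euclidean algorithm:
  -z^3 + 2z^2 + 11z - 12 = (-1/5)(5z^3 + 105z^2 + 675z + 1215) + (23z^2 + 146z + 231)
  5z^3 + 105z^2 + 675z + 1215 = ((5/23)z + 1685/529)(23z^2 + 146z + 231) + ((84500/529)z + 253500/529)
  23z^2 + 146z + 231 = ((12167/84500)z + 40733/84500)((84500/529)z + 253500/529) + (0)
Last nonzero remainder: (84500/529)z + 253500/529. Dividing through by 84500/529 gives the monic gcd z + 3.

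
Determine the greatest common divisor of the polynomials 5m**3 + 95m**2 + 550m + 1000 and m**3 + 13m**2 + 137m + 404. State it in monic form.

m + 4

By polynomial division,
  5m**3 + 95m**2 + 550m + 1000 = (5)(m**3 + 13m**2 + 137m + 404) + (30m**2 - 135m - 1020)
  m**3 + 13m**2 + 137m + 404 = ((1/30)m + 7/12)(30m**2 - 135m - 1020) + ((999/4)m + 999)
  30m**2 - 135m - 1020 = ((40/333)m - 340/333)((999/4)m + 999) + (0)
Last nonzero remainder: (999/4)m + 999. Dividing through by 999/4 gives the monic gcd m + 4.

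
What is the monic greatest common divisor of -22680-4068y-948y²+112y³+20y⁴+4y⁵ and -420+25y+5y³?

21+4y+y²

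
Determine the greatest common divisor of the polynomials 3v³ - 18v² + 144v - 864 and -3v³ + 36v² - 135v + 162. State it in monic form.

v - 6

Euclidean algorithm in ℚ[v]:
  3v³ - 18v² + 144v - 864 = (-1)(-3v³ + 36v² - 135v + 162) + (18v² + 9v - 702)
  -3v³ + 36v² - 135v + 162 = (-(1/6)v + 25/12)(18v² + 9v - 702) + (-(1083/4)v + 3249/2)
  18v² + 9v - 702 = (-(24/361)v - 156/361)(-(1083/4)v + 3249/2) + (0)
Last nonzero remainder: -(1083/4)v + 3249/2. Dividing through by -1083/4 gives the monic gcd v - 6.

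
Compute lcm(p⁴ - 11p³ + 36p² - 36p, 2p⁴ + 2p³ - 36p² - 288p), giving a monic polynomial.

Euclidean algorithm in ℚ[p]:
  p⁴ - 11p³ + 36p² - 36p = (1/2)(2p⁴ + 2p³ - 36p² - 288p) + (-12p³ + 54p² + 108p)
  2p⁴ + 2p³ - 36p² - 288p = (-(1/6)p - 11/12)(-12p³ + 54p² + 108p) + ((63/2)p² - 189p)
  -12p³ + 54p² + 108p = (-(8/21)p - 4/7)((63/2)p² - 189p) + (0)
Last nonzero remainder: (63/2)p² - 189p. Dividing through by 63/2 gives the monic gcd p² - 6p.
Then lcm(f, g) = f·g / gcd(f, g); expanding and making the result monic gives the answer.

p⁶ - 4p⁵ - 17p⁴ - 48p³ + 612p² - 864p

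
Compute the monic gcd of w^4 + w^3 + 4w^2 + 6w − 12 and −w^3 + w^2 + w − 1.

Repeated division with remainder:
  w^4 + w^3 + 4w^2 + 6w − 12 = (−w − 2)(−w^3 + w^2 + w − 1) + (7w^2 + 7w − 14)
  −w^3 + w^2 + w − 1 = (−(1/7)w + 2/7)(7w^2 + 7w − 14) + (−3w + 3)
  7w^2 + 7w − 14 = (−(7/3)w − 14/3)(−3w + 3) + (0)
Last nonzero remainder: −3w + 3. Dividing through by −3 gives the monic gcd w − 1.

w − 1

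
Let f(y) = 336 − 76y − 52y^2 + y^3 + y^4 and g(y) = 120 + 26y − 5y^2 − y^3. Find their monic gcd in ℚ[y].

24 + 10y + y^2

By polynomial division,
  y^4 + y^3 − 52y^2 − 76y + 336 = (−y + 4)(−y^3 − 5y^2 + 26y + 120) + (−6y^2 − 60y − 144)
  −y^3 − 5y^2 + 26y + 120 = ((1/6)y − 5/6)(−6y^2 − 60y − 144) + (0)
Last nonzero remainder: −6y^2 − 60y − 144. Dividing through by −6 gives the monic gcd y^2 + 10y + 24.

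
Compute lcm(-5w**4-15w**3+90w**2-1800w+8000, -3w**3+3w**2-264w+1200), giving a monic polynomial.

Euclidean algorithm in ℚ[w]:
  -5w**4-15w**3+90w**2-1800w+8000 = ((5/3)w+20/3)(-3w**3+3w**2-264w+1200) + (510w**2-2040w)
  -3w**3+3w**2-264w+1200 = (-(1/170)w-3/170)(510w**2-2040w) + (-300w+1200)
  510w**2-2040w = (-(17/10)w)(-300w+1200) + (0)
Last nonzero remainder: -300w+1200. Dividing through by -300 gives the monic gcd w-4.
Then lcm(f, g) = f·g / gcd(f, g); expanding and making the result monic gives the answer.

w**6+6w**5+91w**4+606w**3-2320w**2+31200w-160000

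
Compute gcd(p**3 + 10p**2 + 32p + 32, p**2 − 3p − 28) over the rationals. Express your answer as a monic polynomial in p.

p + 4

Apply the Euclidean algorithm:
  p**3 + 10p**2 + 32p + 32 = (p + 13)(p**2 − 3p − 28) + (99p + 396)
  p**2 − 3p − 28 = ((1/99)p − 7/99)(99p + 396) + (0)
Last nonzero remainder: 99p + 396. Dividing through by 99 gives the monic gcd p + 4.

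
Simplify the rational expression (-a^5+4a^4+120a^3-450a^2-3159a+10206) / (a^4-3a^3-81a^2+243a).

Apply the Euclidean algorithm:
  -a^5+4a^4+120a^3-450a^2-3159a+10206 = (-a+1)(a^4-3a^3-81a^2+243a) + (42a^3-126a^2-3402a+10206)
  a^4-3a^3-81a^2+243a = ((1/42)a)(42a^3-126a^2-3402a+10206) + (0)
Last nonzero remainder: 42a^3-126a^2-3402a+10206. Dividing through by 42 gives the monic gcd a^3-3a^2-81a+243.
Cancel a^3-3a^2-81a+243 from numerator and denominator to get the reduced form.

(-a^2+a+42)/(a)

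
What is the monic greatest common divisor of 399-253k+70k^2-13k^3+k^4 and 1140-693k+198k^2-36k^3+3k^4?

19-3k+k^2

Apply the Euclidean algorithm:
  k^4-13k^3+70k^2-253k+399 = (1/3)(3k^4-36k^3+198k^2-693k+1140) + (-k^3+4k^2-22k+19)
  3k^4-36k^3+198k^2-693k+1140 = (-3k+24)(-k^3+4k^2-22k+19) + (36k^2-108k+684)
  -k^3+4k^2-22k+19 = (-(1/36)k+1/36)(36k^2-108k+684) + (0)
Last nonzero remainder: 36k^2-108k+684. Dividing through by 36 gives the monic gcd k^2-3k+19.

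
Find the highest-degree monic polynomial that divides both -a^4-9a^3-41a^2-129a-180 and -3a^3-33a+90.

a^2+2a+15

Repeated division with remainder:
  -a^4-9a^3-41a^2-129a-180 = ((1/3)a+3)(-3a^3-33a+90) + (-30a^2-60a-450)
  -3a^3-33a+90 = ((1/10)a-1/5)(-30a^2-60a-450) + (0)
Last nonzero remainder: -30a^2-60a-450. Dividing through by -30 gives the monic gcd a^2+2a+15.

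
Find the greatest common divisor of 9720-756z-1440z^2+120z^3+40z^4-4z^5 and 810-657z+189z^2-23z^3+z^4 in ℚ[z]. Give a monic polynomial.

-162+99z-18z^2+z^3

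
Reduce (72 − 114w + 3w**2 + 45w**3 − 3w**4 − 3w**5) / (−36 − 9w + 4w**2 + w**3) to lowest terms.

Euclidean algorithm in ℚ[w]:
  −3w**5 − 3w**4 + 45w**3 + 3w**2 − 114w + 72 = (−3w**2 + 9w − 18)(w**3 + 4w**2 − 9w − 36) + (48w**2 + 48w − 576)
  w**3 + 4w**2 − 9w − 36 = ((1/48)w + 1/16)(48w**2 + 48w − 576) + (0)
Last nonzero remainder: 48w**2 + 48w − 576. Dividing through by 48 gives the monic gcd w**2 + w − 12.
Cancel w**2 + w − 12 from numerator and denominator to get the reduced form.

(−6 + 9w − 3w**3)/(3 + w)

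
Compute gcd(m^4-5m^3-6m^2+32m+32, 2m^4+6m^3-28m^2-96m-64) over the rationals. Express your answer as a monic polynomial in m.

m^3-m^2-10m-8

Repeated division with remainder:
  m^4-5m^3-6m^2+32m+32 = (1/2)(2m^4+6m^3-28m^2-96m-64) + (-8m^3+8m^2+80m+64)
  2m^4+6m^3-28m^2-96m-64 = (-(1/4)m-1)(-8m^3+8m^2+80m+64) + (0)
Last nonzero remainder: -8m^3+8m^2+80m+64. Dividing through by -8 gives the monic gcd m^3-m^2-10m-8.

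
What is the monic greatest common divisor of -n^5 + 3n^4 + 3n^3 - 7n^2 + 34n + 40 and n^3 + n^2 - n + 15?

n^2 - 2n + 5

Euclidean algorithm in ℚ[n]:
  -n^5 + 3n^4 + 3n^3 - 7n^2 + 34n + 40 = (-n^2 + 4n - 2)(n^3 + n^2 - n + 15) + (14n^2 - 28n + 70)
  n^3 + n^2 - n + 15 = ((1/14)n + 3/14)(14n^2 - 28n + 70) + (0)
Last nonzero remainder: 14n^2 - 28n + 70. Dividing through by 14 gives the monic gcd n^2 - 2n + 5.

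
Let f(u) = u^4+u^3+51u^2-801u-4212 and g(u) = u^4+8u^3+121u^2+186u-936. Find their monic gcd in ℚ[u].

u^3+10u^2+141u+468

Apply the Euclidean algorithm:
  u^4+u^3+51u^2-801u-4212 = (u^4+8u^3+121u^2+186u-936) + (-7u^3-70u^2-987u-3276)
  u^4+8u^3+121u^2+186u-936 = (-(1/7)u+2/7)(-7u^3-70u^2-987u-3276) + (0)
Last nonzero remainder: -7u^3-70u^2-987u-3276. Dividing through by -7 gives the monic gcd u^3+10u^2+141u+468.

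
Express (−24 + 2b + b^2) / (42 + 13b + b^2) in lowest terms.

(−4 + b)/(7 + b)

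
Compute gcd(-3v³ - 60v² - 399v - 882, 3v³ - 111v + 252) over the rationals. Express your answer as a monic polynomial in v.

Apply the Euclidean algorithm:
  -3v³ - 60v² - 399v - 882 = (-1)(3v³ - 111v + 252) + (-60v² - 510v - 630)
  3v³ - 111v + 252 = (-(1/20)v + 17/40)(-60v² - 510v - 630) + ((297/4)v + 2079/4)
  -60v² - 510v - 630 = (-(80/99)v - 40/33)((297/4)v + 2079/4) + (0)
Last nonzero remainder: (297/4)v + 2079/4. Dividing through by 297/4 gives the monic gcd v + 7.

v + 7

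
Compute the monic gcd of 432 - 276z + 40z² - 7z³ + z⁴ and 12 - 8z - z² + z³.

-2 + z

By polynomial division,
  z⁴ - 7z³ + 40z² - 276z + 432 = (z - 6)(z³ - z² - 8z + 12) + (42z² - 336z + 504)
  z³ - z² - 8z + 12 = ((1/42)z + 1/6)(42z² - 336z + 504) + (36z - 72)
  42z² - 336z + 504 = ((7/6)z - 7)(36z - 72) + (0)
Last nonzero remainder: 36z - 72. Dividing through by 36 gives the monic gcd z - 2.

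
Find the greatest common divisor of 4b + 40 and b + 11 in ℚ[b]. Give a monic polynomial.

1

Euclidean algorithm in ℚ[b]:
  4b + 40 = (4)(b + 11) + (−4)
  b + 11 = (−(1/4)b − 11/4)(−4) + (0)
The last nonzero remainder is the constant −4, so the polynomials are coprime and gcd = 1.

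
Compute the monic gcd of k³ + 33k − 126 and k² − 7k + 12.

k − 3

By polynomial division,
  k³ + 33k − 126 = (k + 7)(k² − 7k + 12) + (70k − 210)
  k² − 7k + 12 = ((1/70)k − 2/35)(70k − 210) + (0)
Last nonzero remainder: 70k − 210. Dividing through by 70 gives the monic gcd k − 3.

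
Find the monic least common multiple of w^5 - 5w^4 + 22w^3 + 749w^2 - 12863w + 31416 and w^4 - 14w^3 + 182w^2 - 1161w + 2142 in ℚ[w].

Euclidean algorithm in ℚ[w]:
  w^5 - 5w^4 + 22w^3 + 749w^2 - 12863w + 31416 = (w + 9)(w^4 - 14w^3 + 182w^2 - 1161w + 2142) + (-34w^3 + 272w^2 - 4556w + 12138)
  w^4 - 14w^3 + 182w^2 - 1161w + 2142 = (-(1/34)w + 3/17)(-34w^3 + 272w^2 - 4556w + 12138) + (0)
Last nonzero remainder: -34w^3 + 272w^2 - 4556w + 12138. Dividing through by -34 gives the monic gcd w^3 - 8w^2 + 134w - 357.
Then lcm(f, g) = f·g / gcd(f, g); expanding and making the result monic gives the answer.

w^6 - 11w^5 + 52w^4 + 617w^3 - 17357w^2 + 108594w - 188496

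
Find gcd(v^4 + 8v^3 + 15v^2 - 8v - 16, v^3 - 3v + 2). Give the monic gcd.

Repeated division with remainder:
  v^4 + 8v^3 + 15v^2 - 8v - 16 = (v + 8)(v^3 - 3v + 2) + (18v^2 + 14v - 32)
  v^3 - 3v + 2 = ((1/18)v - 7/162)(18v^2 + 14v - 32) + (-(50/81)v + 50/81)
  18v^2 + 14v - 32 = (-(729/25)v - 1296/25)(-(50/81)v + 50/81) + (0)
Last nonzero remainder: -(50/81)v + 50/81. Dividing through by -50/81 gives the monic gcd v - 1.

v - 1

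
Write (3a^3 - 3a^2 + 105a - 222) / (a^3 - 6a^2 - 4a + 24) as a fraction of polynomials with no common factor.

(3a^2 + 3a + 111)/(a^2 - 4a - 12)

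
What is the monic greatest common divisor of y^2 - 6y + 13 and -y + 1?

1

By polynomial division,
  y^2 - 6y + 13 = (-y + 5)(-y + 1) + (8)
  -y + 1 = (-(1/8)y + 1/8)(8) + (0)
The last nonzero remainder is the constant 8, so the polynomials are coprime and gcd = 1.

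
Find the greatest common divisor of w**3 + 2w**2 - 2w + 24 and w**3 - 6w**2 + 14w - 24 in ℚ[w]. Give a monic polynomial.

w**2 - 2w + 6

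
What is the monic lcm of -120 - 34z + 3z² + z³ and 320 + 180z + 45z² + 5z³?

-1920 - 1144z - 242z² - 3z³ + 8z⁴ + z⁵

Repeated division with remainder:
  z³ + 3z² - 34z - 120 = (1/5)(5z³ + 45z² + 180z + 320) + (-6z² - 70z - 184)
  5z³ + 45z² + 180z + 320 = (-(5/6)z + 20/9)(-6z² - 70z - 184) + ((1640/9)z + 6560/9)
  -6z² - 70z - 184 = (-(27/820)z - 207/820)((1640/9)z + 6560/9) + (0)
Last nonzero remainder: (1640/9)z + 6560/9. Dividing through by 1640/9 gives the monic gcd z + 4.
Then lcm(f, g) = f·g / gcd(f, g); expanding and making the result monic gives the answer.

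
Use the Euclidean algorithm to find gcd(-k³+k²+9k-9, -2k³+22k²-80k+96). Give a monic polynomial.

k-3

Apply the Euclidean algorithm:
  -k³+k²+9k-9 = (1/2)(-2k³+22k²-80k+96) + (-10k²+49k-57)
  -2k³+22k²-80k+96 = ((1/5)k-61/50)(-10k²+49k-57) + (-(441/50)k+1323/50)
  -10k²+49k-57 = ((500/441)k-950/441)(-(441/50)k+1323/50) + (0)
Last nonzero remainder: -(441/50)k+1323/50. Dividing through by -441/50 gives the monic gcd k-3.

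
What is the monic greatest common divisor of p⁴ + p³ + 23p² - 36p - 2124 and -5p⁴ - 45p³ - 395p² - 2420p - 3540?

p³ + 7p² + 65p + 354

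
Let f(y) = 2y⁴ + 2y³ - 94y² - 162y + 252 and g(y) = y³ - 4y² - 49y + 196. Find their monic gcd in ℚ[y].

y - 7

Repeated division with remainder:
  2y⁴ + 2y³ - 94y² - 162y + 252 = (2y + 10)(y³ - 4y² - 49y + 196) + (44y² - 64y - 1708)
  y³ - 4y² - 49y + 196 = ((1/44)y - 7/121)(44y² - 64y - 1708) + (-(1680/121)y + 11760/121)
  44y² - 64y - 1708 = (-(1331/420)y - 7381/420)(-(1680/121)y + 11760/121) + (0)
Last nonzero remainder: -(1680/121)y + 11760/121. Dividing through by -1680/121 gives the monic gcd y - 7.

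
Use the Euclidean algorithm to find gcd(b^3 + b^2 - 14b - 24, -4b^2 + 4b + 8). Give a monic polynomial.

1

Apply the Euclidean algorithm:
  b^3 + b^2 - 14b - 24 = (-(1/4)b - 1/2)(-4b^2 + 4b + 8) + (-10b - 20)
  -4b^2 + 4b + 8 = ((2/5)b - 6/5)(-10b - 20) + (-16)
  -10b - 20 = ((5/8)b + 5/4)(-16) + (0)
The last nonzero remainder is the constant -16, so the polynomials are coprime and gcd = 1.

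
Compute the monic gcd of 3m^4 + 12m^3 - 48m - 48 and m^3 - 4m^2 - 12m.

m + 2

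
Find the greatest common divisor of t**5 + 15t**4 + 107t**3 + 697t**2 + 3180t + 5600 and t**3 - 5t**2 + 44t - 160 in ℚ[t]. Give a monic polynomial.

t**2 - t + 40

Apply the Euclidean algorithm:
  t**5 + 15t**4 + 107t**3 + 697t**2 + 3180t + 5600 = (t**2 + 20t + 163)(t**3 - 5t**2 + 44t - 160) + (792t**2 - 792t + 31680)
  t**3 - 5t**2 + 44t - 160 = ((1/792)t - 1/198)(792t**2 - 792t + 31680) + (0)
Last nonzero remainder: 792t**2 - 792t + 31680. Dividing through by 792 gives the monic gcd t**2 - t + 40.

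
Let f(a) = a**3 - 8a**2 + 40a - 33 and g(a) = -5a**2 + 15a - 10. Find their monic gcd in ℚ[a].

a - 1

By polynomial division,
  a**3 - 8a**2 + 40a - 33 = (-(1/5)a + 1)(-5a**2 + 15a - 10) + (23a - 23)
  -5a**2 + 15a - 10 = (-(5/23)a + 10/23)(23a - 23) + (0)
Last nonzero remainder: 23a - 23. Dividing through by 23 gives the monic gcd a - 1.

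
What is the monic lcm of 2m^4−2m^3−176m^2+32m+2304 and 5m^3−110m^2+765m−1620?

Repeated division with remainder:
  2m^4−2m^3−176m^2+32m+2304 = ((2/5)m+42/5)(5m^3−110m^2+765m−1620) + (442m^2−5746m+15912)
  5m^3−110m^2+765m−1620 = ((5/442)m−45/442)(442m^2−5746m+15912) + (0)
Last nonzero remainder: 442m^2−5746m+15912. Dividing through by 442 gives the monic gcd m^2−13m+36.
Then lcm(f, g) = f·g / gcd(f, g); expanding and making the result monic gives the answer.

m^5−10m^4−79m^3+808m^2+1008m−10368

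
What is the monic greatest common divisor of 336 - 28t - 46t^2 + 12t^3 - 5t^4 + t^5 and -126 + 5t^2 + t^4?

-42 + 14t - 3t^2 + t^3

Euclidean algorithm in ℚ[t]:
  t^5 - 5t^4 + 12t^3 - 46t^2 - 28t + 336 = (t - 5)(t^4 + 5t^2 - 126) + (7t^3 - 21t^2 + 98t - 294)
  t^4 + 5t^2 - 126 = ((1/7)t + 3/7)(7t^3 - 21t^2 + 98t - 294) + (0)
Last nonzero remainder: 7t^3 - 21t^2 + 98t - 294. Dividing through by 7 gives the monic gcd t^3 - 3t^2 + 14t - 42.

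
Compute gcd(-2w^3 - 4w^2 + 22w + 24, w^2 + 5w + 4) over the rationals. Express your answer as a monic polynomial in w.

w^2 + 5w + 4

By polynomial division,
  -2w^3 - 4w^2 + 22w + 24 = (-2w + 6)(w^2 + 5w + 4) + (0)
The last nonzero remainder w^2 + 5w + 4 is already monic.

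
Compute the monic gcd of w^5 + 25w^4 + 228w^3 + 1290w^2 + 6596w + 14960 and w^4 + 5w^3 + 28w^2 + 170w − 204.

Euclidean algorithm in ℚ[w]:
  w^5 + 25w^4 + 228w^3 + 1290w^2 + 6596w + 14960 = (w + 20)(w^4 + 5w^3 + 28w^2 + 170w − 204) + (100w^3 + 560w^2 + 3400w + 19040)
  w^4 + 5w^3 + 28w^2 + 170w − 204 = ((1/100)w − 3/500)(100w^3 + 560w^2 + 3400w + 19040) + (−(66/25)w^2 − 2244/25)
  100w^3 + 560w^2 + 3400w + 19040 = (−(1250/33)w − 7000/33)(−(66/25)w^2 − 2244/25) + (0)
Last nonzero remainder: −(66/25)w^2 − 2244/25. Dividing through by −66/25 gives the monic gcd w^2 + 34.

w^2 + 34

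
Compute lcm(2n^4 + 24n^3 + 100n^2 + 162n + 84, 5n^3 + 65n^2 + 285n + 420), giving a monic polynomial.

n^5 + 16n^4 + 98n^3 + 281n^2 + 366n + 168

Repeated division with remainder:
  2n^4 + 24n^3 + 100n^2 + 162n + 84 = ((2/5)n - 2/5)(5n^3 + 65n^2 + 285n + 420) + (12n^2 + 108n + 252)
  5n^3 + 65n^2 + 285n + 420 = ((5/12)n + 5/3)(12n^2 + 108n + 252) + (0)
Last nonzero remainder: 12n^2 + 108n + 252. Dividing through by 12 gives the monic gcd n^2 + 9n + 21.
Then lcm(f, g) = f·g / gcd(f, g); expanding and making the result monic gives the answer.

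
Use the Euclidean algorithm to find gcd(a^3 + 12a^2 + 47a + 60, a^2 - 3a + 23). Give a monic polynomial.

By polynomial division,
  a^3 + 12a^2 + 47a + 60 = (a + 15)(a^2 - 3a + 23) + (69a - 285)
  a^2 - 3a + 23 = ((1/69)a + 26/1587)(69a - 285) + (14637/529)
  69a - 285 = ((12167/4879)a - 50255/4879)(14637/529) + (0)
The last nonzero remainder is the constant 14637/529, so the polynomials are coprime and gcd = 1.

1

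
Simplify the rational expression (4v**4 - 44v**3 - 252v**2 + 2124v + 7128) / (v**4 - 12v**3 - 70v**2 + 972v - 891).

(4v**2 + 36v + 72)/(v**2 + 8v - 9)

Euclidean algorithm in ℚ[v]:
  4v**4 - 44v**3 - 252v**2 + 2124v + 7128 = (4)(v**4 - 12v**3 - 70v**2 + 972v - 891) + (4v**3 + 28v**2 - 1764v + 10692)
  v**4 - 12v**3 - 70v**2 + 972v - 891 = ((1/4)v - 19/4)(4v**3 + 28v**2 - 1764v + 10692) + (504v**2 - 10080v + 49896)
  4v**3 + 28v**2 - 1764v + 10692 = ((1/126)v + 3/14)(504v**2 - 10080v + 49896) + (0)
Last nonzero remainder: 504v**2 - 10080v + 49896. Dividing through by 504 gives the monic gcd v**2 - 20v + 99.
Cancel v**2 - 20v + 99 from numerator and denominator to get the reduced form.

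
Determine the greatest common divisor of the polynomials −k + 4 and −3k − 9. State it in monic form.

Repeated division with remainder:
  −k + 4 = (1/3)(−3k − 9) + (7)
  −3k − 9 = (−(3/7)k − 9/7)(7) + (0)
The last nonzero remainder is the constant 7, so the polynomials are coprime and gcd = 1.

1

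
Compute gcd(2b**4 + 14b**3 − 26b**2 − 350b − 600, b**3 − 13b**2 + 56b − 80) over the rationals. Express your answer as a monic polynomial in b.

Apply the Euclidean algorithm:
  2b**4 + 14b**3 − 26b**2 − 350b − 600 = (2b + 40)(b**3 − 13b**2 + 56b − 80) + (382b**2 − 2430b + 2600)
  b**3 − 13b**2 + 56b − 80 = ((1/382)b − 634/36481)(382b**2 − 2430b + 2600) + ((254016/36481)b − 1270080/36481)
  382b**2 − 2430b + 2600 = ((6967871/127008)b − 2371265/31752)((254016/36481)b − 1270080/36481) + (0)
Last nonzero remainder: (254016/36481)b − 1270080/36481. Dividing through by 254016/36481 gives the monic gcd b − 5.

b − 5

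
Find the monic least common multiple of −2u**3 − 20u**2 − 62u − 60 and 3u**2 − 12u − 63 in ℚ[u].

Repeated division with remainder:
  −2u**3 − 20u**2 − 62u − 60 = (−(2/3)u − 28/3)(3u**2 − 12u − 63) + (−216u − 648)
  3u**2 − 12u − 63 = (−(1/72)u + 7/72)(−216u − 648) + (0)
Last nonzero remainder: −216u − 648. Dividing through by −216 gives the monic gcd u + 3.
Then lcm(f, g) = f·g / gcd(f, g); expanding and making the result monic gives the answer.

u**4 + 3u**3 − 39u**2 − 187u − 210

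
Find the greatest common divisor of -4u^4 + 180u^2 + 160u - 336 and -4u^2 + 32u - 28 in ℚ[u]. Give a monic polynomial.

Apply the Euclidean algorithm:
  -4u^4 + 180u^2 + 160u - 336 = (u^2 + 8u + 12)(-4u^2 + 32u - 28) + (0)
Last nonzero remainder: -4u^2 + 32u - 28. Dividing through by -4 gives the monic gcd u^2 - 8u + 7.

u^2 - 8u + 7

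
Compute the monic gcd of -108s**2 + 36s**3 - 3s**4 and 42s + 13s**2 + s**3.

s

Euclidean algorithm in ℚ[s]:
  -3s**4 + 36s**3 - 108s**2 = (-3s + 75)(s**3 + 13s**2 + 42s) + (-957s**2 - 3150s)
  s**3 + 13s**2 + 42s = (-(1/957)s - 3097/305283)(-957s**2 - 3150s) + ((1022112/101761)s)
  -957s**2 - 3150s = (-(32461759/340704)s - 2544025/8112)((1022112/101761)s) + (0)
Last nonzero remainder: (1022112/101761)s. Dividing through by 1022112/101761 gives the monic gcd s.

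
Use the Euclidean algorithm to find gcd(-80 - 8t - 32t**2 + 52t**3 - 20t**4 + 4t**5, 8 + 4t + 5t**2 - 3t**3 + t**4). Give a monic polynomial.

Repeated division with remainder:
  4t**5 - 20t**4 + 52t**3 - 32t**2 - 8t - 80 = (4t - 8)(t**4 - 3t**3 + 5t**2 + 4t + 8) + (8t**3 - 8t**2 - 8t - 16)
  t**4 - 3t**3 + 5t**2 + 4t + 8 = ((1/8)t - 1/4)(8t**3 - 8t**2 - 8t - 16) + (4t**2 + 4t + 4)
  8t**3 - 8t**2 - 8t - 16 = (2t - 4)(4t**2 + 4t + 4) + (0)
Last nonzero remainder: 4t**2 + 4t + 4. Dividing through by 4 gives the monic gcd t**2 + t + 1.

1 + t + t**2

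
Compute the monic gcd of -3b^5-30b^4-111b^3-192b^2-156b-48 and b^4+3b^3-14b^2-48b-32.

Repeated division with remainder:
  -3b^5-30b^4-111b^3-192b^2-156b-48 = (-3b-21)(b^4+3b^3-14b^2-48b-32) + (-90b^3-630b^2-1260b-720)
  b^4+3b^3-14b^2-48b-32 = (-(1/90)b+2/45)(-90b^3-630b^2-1260b-720) + (0)
Last nonzero remainder: -90b^3-630b^2-1260b-720. Dividing through by -90 gives the monic gcd b^3+7b^2+14b+8.

b^3+7b^2+14b+8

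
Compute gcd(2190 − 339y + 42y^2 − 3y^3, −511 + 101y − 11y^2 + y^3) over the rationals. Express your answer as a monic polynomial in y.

73 − 4y + y^2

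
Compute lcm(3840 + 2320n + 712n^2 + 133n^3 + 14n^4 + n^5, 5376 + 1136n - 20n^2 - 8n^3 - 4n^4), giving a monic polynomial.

-26880 - 12400n - 2664n^2 - 219n^3 + 35n^4 + 7n^5 + n^6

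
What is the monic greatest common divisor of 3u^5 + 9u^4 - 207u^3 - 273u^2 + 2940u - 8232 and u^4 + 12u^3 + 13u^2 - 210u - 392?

u^2 + 14u + 49

Repeated division with remainder:
  3u^5 + 9u^4 - 207u^3 - 273u^2 + 2940u - 8232 = (3u - 27)(u^4 + 12u^3 + 13u^2 - 210u - 392) + (78u^3 + 708u^2 - 1554u - 18816)
  u^4 + 12u^3 + 13u^2 - 210u - 392 = ((1/78)u + 19/507)(78u^3 + 708u^2 - 1554u - 18816) + ((1080/169)u^2 + (15120/169)u + 52920/169)
  78u^3 + 708u^2 - 1554u - 18816 = ((2197/180)u - 2704/45)((1080/169)u^2 + (15120/169)u + 52920/169) + (0)
Last nonzero remainder: (1080/169)u^2 + (15120/169)u + 52920/169. Dividing through by 1080/169 gives the monic gcd u^2 + 14u + 49.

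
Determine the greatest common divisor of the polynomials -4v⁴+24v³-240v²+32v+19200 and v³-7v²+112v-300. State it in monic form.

v²-4v+100

Apply the Euclidean algorithm:
  -4v⁴+24v³-240v²+32v+19200 = (-4v-4)(v³-7v²+112v-300) + (180v²-720v+18000)
  v³-7v²+112v-300 = ((1/180)v-1/60)(180v²-720v+18000) + (0)
Last nonzero remainder: 180v²-720v+18000. Dividing through by 180 gives the monic gcd v²-4v+100.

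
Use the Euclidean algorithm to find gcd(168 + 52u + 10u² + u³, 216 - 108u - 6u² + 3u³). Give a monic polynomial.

6 + u

By polynomial division,
  u³ + 10u² + 52u + 168 = (1/3)(3u³ - 6u² - 108u + 216) + (12u² + 88u + 96)
  3u³ - 6u² - 108u + 216 = ((1/4)u - 7/3)(12u² + 88u + 96) + ((220/3)u + 440)
  12u² + 88u + 96 = ((9/55)u + 12/55)((220/3)u + 440) + (0)
Last nonzero remainder: (220/3)u + 440. Dividing through by 220/3 gives the monic gcd u + 6.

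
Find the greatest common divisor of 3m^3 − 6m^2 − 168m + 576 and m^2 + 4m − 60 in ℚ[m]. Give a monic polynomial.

m − 6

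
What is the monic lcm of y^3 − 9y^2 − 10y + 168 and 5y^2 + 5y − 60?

Euclidean algorithm in ℚ[y]:
  y^3 − 9y^2 − 10y + 168 = ((1/5)y − 2)(5y^2 + 5y − 60) + (12y + 48)
  5y^2 + 5y − 60 = ((5/12)y − 5/4)(12y + 48) + (0)
Last nonzero remainder: 12y + 48. Dividing through by 12 gives the monic gcd y + 4.
Then lcm(f, g) = f·g / gcd(f, g); expanding and making the result monic gives the answer.

y^4 − 12y^3 + 17y^2 + 198y − 504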